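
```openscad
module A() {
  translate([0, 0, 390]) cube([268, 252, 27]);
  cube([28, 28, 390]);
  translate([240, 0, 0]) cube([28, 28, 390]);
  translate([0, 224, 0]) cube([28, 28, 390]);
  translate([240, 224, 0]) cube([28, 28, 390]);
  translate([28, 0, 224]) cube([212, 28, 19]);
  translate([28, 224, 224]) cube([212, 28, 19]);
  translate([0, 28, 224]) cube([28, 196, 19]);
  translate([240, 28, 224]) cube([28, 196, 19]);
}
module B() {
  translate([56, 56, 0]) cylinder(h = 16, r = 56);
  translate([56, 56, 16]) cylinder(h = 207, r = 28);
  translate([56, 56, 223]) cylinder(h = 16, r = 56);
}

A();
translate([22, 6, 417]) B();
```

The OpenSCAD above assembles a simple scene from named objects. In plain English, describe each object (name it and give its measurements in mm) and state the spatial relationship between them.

A is a four-legged stool. The seat is 268×252 mm, 27 mm thick, top at z = 417 mm. It stands on four square legs, each 28×28 mm in cross-section, from z = 0 to the seat underside, each flush with a corner of the seat. Four stretchers, 28 mm wide and 19 mm tall, connect adjacent legs with their undersides at z = 224 mm, each running between the inner faces of the legs it joins and aligned with the legs' outer faces on the other axis.

B is a spool: two coaxial disc flanges of radius 56 mm and thickness 16 mm, joined by a core cylinder of radius 28 mm and height 207 mm. The lower flange rests on z = 0 and the three cylinders share a vertical axis.

The spool is on top of the stool.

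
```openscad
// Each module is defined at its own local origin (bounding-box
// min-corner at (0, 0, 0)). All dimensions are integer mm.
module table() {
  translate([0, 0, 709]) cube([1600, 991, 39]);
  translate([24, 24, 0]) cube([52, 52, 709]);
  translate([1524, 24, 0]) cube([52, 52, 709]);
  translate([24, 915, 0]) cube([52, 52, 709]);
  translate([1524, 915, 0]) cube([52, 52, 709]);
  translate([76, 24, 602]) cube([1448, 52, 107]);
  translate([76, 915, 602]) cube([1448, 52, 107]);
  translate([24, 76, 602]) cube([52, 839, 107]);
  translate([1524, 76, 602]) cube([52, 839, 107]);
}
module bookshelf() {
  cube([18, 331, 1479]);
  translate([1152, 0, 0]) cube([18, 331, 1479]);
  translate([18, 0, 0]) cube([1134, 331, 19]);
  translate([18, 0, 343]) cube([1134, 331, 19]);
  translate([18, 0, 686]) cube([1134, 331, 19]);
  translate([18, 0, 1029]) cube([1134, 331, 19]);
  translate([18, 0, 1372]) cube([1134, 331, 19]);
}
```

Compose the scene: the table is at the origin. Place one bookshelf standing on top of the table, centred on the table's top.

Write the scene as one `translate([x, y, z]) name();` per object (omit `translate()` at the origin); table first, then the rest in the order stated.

table();
translate([215, 330, 748]) bookshelf();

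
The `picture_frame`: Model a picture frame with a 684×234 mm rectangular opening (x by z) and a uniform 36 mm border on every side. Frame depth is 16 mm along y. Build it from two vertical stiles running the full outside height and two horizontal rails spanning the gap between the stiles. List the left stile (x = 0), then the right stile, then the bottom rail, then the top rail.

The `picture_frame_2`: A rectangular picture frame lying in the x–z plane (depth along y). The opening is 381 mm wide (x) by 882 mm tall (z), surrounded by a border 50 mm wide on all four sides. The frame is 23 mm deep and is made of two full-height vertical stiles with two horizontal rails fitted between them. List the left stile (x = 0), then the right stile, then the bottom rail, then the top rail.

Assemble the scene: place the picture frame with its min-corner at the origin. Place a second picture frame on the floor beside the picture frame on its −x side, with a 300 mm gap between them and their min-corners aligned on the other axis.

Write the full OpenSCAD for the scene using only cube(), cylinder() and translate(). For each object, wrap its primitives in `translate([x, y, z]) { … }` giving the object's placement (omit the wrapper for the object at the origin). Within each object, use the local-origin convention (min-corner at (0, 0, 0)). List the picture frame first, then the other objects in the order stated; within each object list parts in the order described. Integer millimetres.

cube([36, 16, 306]);
translate([720, 0, 0]) cube([36, 16, 306]);
translate([36, 0, 0]) cube([684, 16, 36]);
translate([36, 0, 270]) cube([684, 16, 36]);
translate([-781, 0, 0]) {
  cube([50, 23, 982]);
  translate([431, 0, 0]) cube([50, 23, 982]);
  translate([50, 0, 0]) cube([381, 23, 50]);
  translate([50, 0, 932]) cube([381, 23, 50]);
}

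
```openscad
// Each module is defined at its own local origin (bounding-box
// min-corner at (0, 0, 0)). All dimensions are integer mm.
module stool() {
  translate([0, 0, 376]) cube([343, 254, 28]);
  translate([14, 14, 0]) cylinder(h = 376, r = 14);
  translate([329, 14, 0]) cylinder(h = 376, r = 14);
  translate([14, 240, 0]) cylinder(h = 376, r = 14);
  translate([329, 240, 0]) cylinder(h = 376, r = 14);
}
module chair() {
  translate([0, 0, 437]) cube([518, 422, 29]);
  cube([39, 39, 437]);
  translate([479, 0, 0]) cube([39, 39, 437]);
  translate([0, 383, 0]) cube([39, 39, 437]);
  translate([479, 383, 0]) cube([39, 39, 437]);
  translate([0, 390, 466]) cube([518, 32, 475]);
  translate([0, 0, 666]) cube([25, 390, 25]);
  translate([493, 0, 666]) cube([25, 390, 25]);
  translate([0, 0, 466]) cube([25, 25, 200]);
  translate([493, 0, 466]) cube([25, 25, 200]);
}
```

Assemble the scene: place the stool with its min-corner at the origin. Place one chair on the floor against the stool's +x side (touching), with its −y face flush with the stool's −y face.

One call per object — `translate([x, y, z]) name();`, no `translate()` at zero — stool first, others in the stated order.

stool();
translate([343, 0, 0]) chair();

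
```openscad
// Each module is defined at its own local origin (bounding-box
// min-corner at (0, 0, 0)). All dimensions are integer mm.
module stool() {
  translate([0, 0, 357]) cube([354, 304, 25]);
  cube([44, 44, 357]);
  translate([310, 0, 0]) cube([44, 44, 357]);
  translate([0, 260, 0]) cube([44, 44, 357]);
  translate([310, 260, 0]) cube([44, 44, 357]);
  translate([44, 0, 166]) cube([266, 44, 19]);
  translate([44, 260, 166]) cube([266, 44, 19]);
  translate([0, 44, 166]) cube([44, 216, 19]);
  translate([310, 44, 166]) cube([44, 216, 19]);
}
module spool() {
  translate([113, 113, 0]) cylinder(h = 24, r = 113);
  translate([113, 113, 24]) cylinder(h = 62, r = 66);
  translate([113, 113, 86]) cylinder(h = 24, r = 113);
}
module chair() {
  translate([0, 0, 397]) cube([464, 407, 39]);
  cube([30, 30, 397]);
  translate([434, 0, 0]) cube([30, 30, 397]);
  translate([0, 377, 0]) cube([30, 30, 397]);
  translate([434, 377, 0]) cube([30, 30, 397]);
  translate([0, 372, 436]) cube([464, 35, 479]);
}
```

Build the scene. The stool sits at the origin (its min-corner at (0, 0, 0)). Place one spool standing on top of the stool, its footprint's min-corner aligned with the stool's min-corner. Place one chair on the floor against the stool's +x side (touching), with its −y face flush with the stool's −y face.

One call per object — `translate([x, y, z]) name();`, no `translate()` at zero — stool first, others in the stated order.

stool();
translate([0, 0, 382]) spool();
translate([354, 0, 0]) chair();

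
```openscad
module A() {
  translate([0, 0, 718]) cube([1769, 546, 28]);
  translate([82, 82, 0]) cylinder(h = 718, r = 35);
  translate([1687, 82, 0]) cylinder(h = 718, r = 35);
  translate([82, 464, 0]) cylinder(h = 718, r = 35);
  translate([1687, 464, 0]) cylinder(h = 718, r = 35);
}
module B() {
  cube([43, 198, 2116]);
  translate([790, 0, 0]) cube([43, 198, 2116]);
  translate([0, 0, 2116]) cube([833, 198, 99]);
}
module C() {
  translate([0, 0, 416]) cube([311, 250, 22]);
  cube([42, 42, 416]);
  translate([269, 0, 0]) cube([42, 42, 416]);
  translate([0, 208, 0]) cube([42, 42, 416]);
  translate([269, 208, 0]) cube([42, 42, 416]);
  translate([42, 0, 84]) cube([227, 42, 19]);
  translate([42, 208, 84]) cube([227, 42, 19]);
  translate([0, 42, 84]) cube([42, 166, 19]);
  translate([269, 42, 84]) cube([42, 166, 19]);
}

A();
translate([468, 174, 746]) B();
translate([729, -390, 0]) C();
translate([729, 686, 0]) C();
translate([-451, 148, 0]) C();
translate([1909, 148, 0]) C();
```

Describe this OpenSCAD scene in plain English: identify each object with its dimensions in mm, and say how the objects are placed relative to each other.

A is a table: top 1769 mm (x) × 546 mm (y), 28 mm thick, upper face at z = 746 mm, on four round legs of 70 mm diameter, each leg's bounding box inset 47 mm from the nearest pair of top edges, running from z = 0 to the bottom of the top.

B is a rectangular door frame: two vertical jambs of 43×198 mm section, 2116 mm tall, with a clear opening 747 mm wide between their inner faces. A header 99 mm tall and 198 mm deep lies on top of the jambs and spans the full outside width.

C is a simple wooden stool: a rectangular seat 311 mm (x) by 250 mm (y), 22 mm thick, top face at z = 438 mm, on four square legs, each 42×42 mm in cross-section. The legs rest on z = 0, each flush with a corner of the seat. Four stretchers, 42 mm wide and 19 mm tall, connect adjacent legs with their undersides at z = 84 mm, each running between the inner faces of the legs it joins and aligned with the legs' outer faces on the other axis.

The door frame is on top of the table, centred. Four stools sit around the table at the −y, +y, −x, +x sides.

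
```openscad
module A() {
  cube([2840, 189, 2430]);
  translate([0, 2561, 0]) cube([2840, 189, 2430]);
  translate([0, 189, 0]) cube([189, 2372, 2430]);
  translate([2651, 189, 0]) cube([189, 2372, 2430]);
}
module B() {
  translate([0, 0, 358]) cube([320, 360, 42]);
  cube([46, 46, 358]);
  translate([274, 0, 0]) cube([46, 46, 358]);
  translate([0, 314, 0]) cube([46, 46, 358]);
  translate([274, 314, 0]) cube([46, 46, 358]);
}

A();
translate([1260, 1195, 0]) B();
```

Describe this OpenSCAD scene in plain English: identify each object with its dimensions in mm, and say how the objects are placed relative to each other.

A is the wall frame of a small rectangular building: four walls, each 2430 mm tall and 189 mm thick, enclosing a footprint 2840 mm (x) by 2750 mm (y) outside-to-outside, with no floor or roof. The front and back walls (the −y and +y sides) span the full width; the two side walls fit between them.

B is a four-legged stool. The seat is a 320×360×42 mm slab whose top surface is at z = 400 mm; four square legs, each 46×46 mm in cross-section, run from the floor (z = 0) to the underside of the seat, each flush with a corner of the seat.

The stool sits inside the house frame, centred.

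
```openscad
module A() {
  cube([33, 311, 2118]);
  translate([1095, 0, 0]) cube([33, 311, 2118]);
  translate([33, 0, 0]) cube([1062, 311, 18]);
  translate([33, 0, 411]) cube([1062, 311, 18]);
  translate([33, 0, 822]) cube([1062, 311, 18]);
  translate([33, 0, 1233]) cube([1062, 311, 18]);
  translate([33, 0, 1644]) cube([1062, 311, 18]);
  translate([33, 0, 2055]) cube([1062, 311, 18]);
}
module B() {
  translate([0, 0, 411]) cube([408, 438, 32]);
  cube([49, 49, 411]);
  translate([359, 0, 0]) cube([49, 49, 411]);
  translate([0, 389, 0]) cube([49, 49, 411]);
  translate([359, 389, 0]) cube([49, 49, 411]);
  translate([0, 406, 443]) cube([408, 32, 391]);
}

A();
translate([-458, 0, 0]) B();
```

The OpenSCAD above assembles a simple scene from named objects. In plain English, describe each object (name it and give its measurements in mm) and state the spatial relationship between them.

A is a bookshelf 1128 mm wide overall, 311 mm deep and 2118 mm tall. The two sides are 33 mm thick vertical panels. 6 horizontal shelves of 18 mm thickness span between the inner faces of the sides; the lowest shelf sits on the floor and shelves are stacked with a clear vertical gap of 393 mm between each pair.

B is a chair: 408×438 mm seat, 32 mm thick, top at z = 443 mm, on four 49 mm square corner legs flush with the seat edges. A 32 mm thick backrest slab spans the full seat width, extending 391 mm above the seat top, its back face flush with the seat's +y edge.

The chair is on the floor beside the bookshelf on its −x side.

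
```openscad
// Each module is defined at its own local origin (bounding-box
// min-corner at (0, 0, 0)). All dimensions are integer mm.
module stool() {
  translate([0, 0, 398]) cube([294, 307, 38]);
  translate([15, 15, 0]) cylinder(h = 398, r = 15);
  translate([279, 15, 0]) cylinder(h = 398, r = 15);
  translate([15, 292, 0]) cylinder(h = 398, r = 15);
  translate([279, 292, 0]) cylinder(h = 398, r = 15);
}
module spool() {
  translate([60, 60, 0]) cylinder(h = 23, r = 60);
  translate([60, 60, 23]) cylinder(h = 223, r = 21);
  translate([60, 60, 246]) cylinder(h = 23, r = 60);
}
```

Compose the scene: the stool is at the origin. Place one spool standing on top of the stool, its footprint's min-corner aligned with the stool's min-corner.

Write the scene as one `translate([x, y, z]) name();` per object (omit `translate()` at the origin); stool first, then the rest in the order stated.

stool();
translate([0, 0, 436]) spool();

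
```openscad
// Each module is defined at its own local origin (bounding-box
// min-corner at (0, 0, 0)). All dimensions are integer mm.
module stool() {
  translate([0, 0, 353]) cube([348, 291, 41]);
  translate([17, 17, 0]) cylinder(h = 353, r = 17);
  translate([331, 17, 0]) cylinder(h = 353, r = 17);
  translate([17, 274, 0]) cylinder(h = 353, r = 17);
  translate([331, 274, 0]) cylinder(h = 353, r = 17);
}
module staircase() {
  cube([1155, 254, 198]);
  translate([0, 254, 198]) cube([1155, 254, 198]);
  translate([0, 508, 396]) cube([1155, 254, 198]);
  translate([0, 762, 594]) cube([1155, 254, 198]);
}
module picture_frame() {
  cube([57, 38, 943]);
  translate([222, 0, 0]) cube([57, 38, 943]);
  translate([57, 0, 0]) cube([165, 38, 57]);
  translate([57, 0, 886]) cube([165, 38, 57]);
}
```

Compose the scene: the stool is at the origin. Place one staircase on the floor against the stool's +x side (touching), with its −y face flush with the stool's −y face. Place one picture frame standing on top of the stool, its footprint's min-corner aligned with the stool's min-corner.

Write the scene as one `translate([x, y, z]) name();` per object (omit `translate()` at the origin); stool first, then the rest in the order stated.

stool();
translate([348, 0, 0]) staircase();
translate([0, 0, 394]) picture_frame();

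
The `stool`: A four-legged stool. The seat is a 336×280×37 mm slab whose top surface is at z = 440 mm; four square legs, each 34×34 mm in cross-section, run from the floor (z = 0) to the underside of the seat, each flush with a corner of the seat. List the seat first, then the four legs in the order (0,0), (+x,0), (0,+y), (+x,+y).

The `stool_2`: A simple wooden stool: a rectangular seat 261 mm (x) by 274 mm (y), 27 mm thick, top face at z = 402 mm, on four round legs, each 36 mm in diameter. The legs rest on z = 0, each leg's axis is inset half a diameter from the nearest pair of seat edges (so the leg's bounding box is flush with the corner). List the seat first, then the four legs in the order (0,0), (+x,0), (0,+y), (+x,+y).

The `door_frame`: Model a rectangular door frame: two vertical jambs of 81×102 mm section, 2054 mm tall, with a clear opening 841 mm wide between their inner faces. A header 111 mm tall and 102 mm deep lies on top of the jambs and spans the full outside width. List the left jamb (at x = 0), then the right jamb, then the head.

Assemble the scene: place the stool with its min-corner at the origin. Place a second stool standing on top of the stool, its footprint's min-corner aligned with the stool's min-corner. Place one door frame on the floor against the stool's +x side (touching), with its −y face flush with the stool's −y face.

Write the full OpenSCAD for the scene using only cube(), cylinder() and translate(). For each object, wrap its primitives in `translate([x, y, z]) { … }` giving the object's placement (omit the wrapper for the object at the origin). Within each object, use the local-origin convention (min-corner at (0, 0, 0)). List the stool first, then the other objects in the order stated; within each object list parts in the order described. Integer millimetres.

translate([0, 0, 403]) cube([336, 280, 37]);
cube([34, 34, 403]);
translate([302, 0, 0]) cube([34, 34, 403]);
translate([0, 246, 0]) cube([34, 34, 403]);
translate([302, 246, 0]) cube([34, 34, 403]);
translate([0, 0, 440]) {
  translate([0, 0, 375]) cube([261, 274, 27]);
  translate([18, 18, 0]) cylinder(h = 375, r = 18);
  translate([243, 18, 0]) cylinder(h = 375, r = 18);
  translate([18, 256, 0]) cylinder(h = 375, r = 18);
  translate([243, 256, 0]) cylinder(h = 375, r = 18);
}
translate([336, 0, 0]) {
  cube([81, 102, 2054]);
  translate([922, 0, 0]) cube([81, 102, 2054]);
  translate([0, 0, 2054]) cube([1003, 102, 111]);
}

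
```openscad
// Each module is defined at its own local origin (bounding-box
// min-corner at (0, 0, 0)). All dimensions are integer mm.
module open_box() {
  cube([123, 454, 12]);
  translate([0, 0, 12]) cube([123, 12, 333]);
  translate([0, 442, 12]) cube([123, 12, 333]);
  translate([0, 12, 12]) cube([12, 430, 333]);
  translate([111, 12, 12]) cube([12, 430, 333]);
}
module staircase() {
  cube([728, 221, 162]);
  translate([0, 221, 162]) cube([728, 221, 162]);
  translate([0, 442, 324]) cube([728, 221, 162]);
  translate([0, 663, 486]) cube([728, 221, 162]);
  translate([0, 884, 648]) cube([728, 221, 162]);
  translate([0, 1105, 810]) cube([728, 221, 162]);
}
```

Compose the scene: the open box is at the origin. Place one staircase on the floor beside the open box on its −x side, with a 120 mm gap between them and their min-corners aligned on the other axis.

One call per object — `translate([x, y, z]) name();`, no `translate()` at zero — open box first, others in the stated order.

open_box();
translate([-848, 0, 0]) staircase();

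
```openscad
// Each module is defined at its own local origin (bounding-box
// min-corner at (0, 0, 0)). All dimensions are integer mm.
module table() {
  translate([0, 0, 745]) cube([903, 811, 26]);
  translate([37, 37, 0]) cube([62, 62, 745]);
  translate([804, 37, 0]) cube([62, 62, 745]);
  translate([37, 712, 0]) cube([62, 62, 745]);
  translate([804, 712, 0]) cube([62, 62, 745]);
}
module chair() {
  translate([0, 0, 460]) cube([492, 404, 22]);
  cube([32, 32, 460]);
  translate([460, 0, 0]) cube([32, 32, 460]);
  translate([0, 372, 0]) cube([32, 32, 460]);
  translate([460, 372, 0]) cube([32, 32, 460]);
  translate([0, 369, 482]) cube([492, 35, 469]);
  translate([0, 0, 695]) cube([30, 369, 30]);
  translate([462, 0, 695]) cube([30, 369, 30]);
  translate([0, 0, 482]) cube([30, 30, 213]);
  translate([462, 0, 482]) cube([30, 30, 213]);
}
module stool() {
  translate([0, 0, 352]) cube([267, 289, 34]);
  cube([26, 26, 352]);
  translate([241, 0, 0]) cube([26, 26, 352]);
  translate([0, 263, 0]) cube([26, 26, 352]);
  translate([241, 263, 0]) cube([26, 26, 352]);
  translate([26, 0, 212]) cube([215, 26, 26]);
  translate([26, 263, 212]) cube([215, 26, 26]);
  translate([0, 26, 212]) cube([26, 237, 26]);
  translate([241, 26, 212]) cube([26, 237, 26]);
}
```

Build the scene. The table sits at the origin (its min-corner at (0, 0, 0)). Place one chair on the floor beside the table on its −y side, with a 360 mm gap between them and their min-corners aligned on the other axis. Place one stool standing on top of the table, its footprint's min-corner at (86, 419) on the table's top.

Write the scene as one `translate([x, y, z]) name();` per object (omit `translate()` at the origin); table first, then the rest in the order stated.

table();
translate([0, -764, 0]) chair();
translate([86, 419, 771]) stool();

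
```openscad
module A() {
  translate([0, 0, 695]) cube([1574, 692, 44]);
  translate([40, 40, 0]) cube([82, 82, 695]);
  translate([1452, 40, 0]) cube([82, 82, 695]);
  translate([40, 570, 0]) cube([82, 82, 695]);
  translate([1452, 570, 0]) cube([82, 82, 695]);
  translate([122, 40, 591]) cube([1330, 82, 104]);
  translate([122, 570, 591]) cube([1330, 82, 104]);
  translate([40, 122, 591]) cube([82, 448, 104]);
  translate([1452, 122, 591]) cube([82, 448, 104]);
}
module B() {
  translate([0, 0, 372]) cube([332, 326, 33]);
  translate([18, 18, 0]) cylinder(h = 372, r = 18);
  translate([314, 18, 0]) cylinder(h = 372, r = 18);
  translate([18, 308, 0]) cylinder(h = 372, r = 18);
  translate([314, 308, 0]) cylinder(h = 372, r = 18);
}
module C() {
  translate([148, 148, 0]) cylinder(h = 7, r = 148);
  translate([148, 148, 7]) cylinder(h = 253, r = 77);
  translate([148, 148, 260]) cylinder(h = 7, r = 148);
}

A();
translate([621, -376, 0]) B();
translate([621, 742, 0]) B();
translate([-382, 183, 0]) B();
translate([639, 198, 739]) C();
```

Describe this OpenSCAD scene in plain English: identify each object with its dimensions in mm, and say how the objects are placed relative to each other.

A is a table: top 1574 mm (x) × 692 mm (y), 44 mm thick, upper face at z = 739 mm, on four 82×82 mm square legs, each inset 40 mm from the nearest pair of top edges, running from z = 0 to the bottom of the top. Four apron rails, 82 mm thick and 104 mm tall, run between adjacent legs with their top edges flush with the underside of the top and their outer faces flush with the legs' outer faces.

B is a four-legged stool. The seat is 332×326 mm, 33 mm thick, top at z = 405 mm. It stands on four round legs, each 36 mm in diameter, from z = 0 to the seat underside, each leg's axis is inset half a diameter from the nearest pair of seat edges (so the leg's bounding box is flush with the corner).

C is a spool: two coaxial disc flanges of radius 148 mm and thickness 7 mm, joined by a core cylinder of radius 77 mm and height 253 mm. The lower flange rests on z = 0 and the three cylinders share a vertical axis.

Three stools sit around the table at the −y, +y, −x sides. The spool is on top of the table, centred.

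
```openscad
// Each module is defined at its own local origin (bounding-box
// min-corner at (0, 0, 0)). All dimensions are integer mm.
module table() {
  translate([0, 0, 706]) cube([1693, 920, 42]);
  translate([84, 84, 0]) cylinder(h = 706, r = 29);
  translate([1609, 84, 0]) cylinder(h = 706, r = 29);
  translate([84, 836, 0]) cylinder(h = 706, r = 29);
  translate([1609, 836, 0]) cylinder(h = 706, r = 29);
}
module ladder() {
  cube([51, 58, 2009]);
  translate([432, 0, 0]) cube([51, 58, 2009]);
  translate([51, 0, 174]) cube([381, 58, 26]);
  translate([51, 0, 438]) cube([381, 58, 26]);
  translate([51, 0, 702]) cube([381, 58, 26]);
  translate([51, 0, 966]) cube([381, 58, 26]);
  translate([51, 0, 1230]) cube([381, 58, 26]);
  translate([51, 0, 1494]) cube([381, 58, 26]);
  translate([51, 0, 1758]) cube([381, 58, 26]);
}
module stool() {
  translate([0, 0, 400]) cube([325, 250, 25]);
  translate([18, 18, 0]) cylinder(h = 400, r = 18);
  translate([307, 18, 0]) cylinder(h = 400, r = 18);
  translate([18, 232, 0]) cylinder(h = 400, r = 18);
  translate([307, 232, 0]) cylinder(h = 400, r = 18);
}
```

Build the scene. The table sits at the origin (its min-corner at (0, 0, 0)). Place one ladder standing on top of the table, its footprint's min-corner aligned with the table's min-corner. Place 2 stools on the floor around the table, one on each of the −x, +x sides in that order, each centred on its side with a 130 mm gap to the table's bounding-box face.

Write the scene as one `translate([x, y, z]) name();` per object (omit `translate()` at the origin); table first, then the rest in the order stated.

table();
translate([0, 0, 748]) ladder();
translate([-455, 335, 0]) stool();
translate([1823, 335, 0]) stool();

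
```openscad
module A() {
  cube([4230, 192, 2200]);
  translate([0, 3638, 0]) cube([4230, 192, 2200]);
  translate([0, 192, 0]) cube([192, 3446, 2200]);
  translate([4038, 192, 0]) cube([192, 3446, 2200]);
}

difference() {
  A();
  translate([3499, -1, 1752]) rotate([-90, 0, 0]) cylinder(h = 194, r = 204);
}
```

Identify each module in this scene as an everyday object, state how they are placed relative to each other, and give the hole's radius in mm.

The subtracted cylinder has r = 204 mm.

A is a house frame. The house frame has a circular hole through its front wall. The hole's radius is 204 mm.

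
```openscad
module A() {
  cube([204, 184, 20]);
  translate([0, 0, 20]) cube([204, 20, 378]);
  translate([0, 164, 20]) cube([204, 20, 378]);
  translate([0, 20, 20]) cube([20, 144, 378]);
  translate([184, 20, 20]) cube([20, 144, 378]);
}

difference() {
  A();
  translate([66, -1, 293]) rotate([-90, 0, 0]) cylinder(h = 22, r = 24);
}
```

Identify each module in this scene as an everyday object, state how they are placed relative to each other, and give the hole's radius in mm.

A is an open box. The open box has a circular hole through its front wall. The hole's radius is 24 mm.

The subtracted cylinder has r = 24 mm.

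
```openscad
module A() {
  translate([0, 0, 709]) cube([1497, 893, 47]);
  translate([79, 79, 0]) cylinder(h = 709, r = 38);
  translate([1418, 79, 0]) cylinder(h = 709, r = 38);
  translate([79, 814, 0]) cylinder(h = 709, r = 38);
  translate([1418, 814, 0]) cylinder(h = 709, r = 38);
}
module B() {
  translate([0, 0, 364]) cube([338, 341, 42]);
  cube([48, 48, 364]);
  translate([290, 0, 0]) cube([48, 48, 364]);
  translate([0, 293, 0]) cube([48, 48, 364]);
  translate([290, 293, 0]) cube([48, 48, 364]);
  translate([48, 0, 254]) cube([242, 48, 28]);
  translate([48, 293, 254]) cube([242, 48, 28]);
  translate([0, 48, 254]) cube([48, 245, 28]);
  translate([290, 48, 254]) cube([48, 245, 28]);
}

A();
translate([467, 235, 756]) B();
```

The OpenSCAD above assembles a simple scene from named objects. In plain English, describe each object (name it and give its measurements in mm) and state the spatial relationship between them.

A is a table: top 1497 mm (x) × 893 mm (y), 47 mm thick, upper face at z = 756 mm, on four round legs of 76 mm diameter, each leg's bounding box inset 41 mm from the nearest pair of top edges, running from z = 0 to the bottom of the top.

B is a simple wooden stool: a rectangular seat 338 mm (x) by 341 mm (y), 42 mm thick, top face at z = 406 mm, on four square legs, each 48×48 mm in cross-section. The legs rest on z = 0, each flush with a corner of the seat. Four stretchers, 48 mm wide and 28 mm tall, connect adjacent legs with their undersides at z = 254 mm, each running between the inner faces of the legs it joins and aligned with the legs' outer faces on the other axis.

The stool is on top of the table.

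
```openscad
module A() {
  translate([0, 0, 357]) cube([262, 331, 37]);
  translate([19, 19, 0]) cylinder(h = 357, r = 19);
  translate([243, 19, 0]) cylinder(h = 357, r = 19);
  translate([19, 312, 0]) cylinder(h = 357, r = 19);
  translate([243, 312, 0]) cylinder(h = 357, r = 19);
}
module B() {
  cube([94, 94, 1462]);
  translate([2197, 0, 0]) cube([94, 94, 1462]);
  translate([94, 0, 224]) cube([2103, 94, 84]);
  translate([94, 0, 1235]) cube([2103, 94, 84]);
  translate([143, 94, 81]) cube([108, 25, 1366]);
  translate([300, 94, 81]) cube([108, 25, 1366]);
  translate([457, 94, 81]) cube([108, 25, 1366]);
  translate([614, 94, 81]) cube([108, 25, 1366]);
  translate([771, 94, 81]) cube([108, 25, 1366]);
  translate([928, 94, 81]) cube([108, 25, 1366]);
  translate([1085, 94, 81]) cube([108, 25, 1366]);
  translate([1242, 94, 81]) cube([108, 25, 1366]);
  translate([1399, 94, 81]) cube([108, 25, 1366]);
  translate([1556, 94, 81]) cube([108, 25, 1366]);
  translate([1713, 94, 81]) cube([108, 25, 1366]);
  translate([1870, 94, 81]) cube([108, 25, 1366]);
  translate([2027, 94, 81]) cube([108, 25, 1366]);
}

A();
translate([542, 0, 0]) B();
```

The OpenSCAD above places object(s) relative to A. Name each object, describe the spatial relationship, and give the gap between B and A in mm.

A is a stool. B is a fence section. The fence section is on the floor beside the stool on its +x side. The gap between the fence section and the stool is 280 mm.

The fence section's nearest face is 280 mm from the stool's +x face.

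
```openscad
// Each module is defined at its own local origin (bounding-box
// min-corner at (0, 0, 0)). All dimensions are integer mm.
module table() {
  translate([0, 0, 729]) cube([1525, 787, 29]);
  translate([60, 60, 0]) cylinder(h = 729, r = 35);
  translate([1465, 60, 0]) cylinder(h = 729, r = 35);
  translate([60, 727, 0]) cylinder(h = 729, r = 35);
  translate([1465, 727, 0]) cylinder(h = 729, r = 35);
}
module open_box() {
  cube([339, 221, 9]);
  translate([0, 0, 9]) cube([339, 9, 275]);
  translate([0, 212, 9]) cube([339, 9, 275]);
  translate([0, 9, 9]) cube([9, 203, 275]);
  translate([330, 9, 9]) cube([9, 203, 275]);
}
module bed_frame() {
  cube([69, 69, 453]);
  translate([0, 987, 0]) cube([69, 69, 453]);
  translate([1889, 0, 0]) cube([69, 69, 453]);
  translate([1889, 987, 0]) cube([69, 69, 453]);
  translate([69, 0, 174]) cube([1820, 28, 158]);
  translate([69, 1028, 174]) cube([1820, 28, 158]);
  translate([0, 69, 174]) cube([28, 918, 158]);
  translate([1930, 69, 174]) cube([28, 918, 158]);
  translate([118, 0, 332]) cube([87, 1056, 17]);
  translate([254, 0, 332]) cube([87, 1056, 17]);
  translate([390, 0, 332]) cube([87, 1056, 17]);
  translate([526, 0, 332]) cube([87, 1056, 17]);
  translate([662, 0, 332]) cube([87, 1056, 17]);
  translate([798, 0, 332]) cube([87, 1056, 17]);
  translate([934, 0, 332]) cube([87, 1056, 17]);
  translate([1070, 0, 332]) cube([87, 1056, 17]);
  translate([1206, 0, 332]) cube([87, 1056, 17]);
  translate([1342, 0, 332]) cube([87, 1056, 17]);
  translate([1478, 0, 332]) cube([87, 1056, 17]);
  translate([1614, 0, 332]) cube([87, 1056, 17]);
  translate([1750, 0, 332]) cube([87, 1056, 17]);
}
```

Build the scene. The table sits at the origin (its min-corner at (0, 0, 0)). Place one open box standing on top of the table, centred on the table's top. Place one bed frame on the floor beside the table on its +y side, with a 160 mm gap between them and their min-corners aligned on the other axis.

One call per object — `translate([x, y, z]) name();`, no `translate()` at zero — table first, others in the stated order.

table();
translate([593, 283, 758]) open_box();
translate([0, 947, 0]) bed_frame();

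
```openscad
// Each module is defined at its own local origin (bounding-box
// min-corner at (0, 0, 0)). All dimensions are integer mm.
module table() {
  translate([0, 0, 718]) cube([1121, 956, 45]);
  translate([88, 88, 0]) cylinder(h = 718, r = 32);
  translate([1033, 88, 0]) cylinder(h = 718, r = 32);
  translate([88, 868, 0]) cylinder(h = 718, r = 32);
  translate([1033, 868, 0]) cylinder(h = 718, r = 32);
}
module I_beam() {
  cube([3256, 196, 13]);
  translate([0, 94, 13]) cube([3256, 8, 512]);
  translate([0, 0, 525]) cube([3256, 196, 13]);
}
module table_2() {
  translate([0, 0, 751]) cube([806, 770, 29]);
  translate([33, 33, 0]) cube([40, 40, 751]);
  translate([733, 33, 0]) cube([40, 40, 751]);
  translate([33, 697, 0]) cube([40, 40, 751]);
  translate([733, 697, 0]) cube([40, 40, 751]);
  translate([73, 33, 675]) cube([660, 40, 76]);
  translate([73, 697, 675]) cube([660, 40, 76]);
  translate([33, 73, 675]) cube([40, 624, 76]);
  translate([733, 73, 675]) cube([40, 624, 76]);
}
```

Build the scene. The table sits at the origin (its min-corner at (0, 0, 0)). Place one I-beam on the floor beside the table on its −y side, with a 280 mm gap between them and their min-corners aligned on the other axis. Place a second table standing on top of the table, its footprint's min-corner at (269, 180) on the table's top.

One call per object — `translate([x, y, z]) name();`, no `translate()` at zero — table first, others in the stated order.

table();
translate([0, -476, 0]) I_beam();
translate([269, 180, 763]) table_2();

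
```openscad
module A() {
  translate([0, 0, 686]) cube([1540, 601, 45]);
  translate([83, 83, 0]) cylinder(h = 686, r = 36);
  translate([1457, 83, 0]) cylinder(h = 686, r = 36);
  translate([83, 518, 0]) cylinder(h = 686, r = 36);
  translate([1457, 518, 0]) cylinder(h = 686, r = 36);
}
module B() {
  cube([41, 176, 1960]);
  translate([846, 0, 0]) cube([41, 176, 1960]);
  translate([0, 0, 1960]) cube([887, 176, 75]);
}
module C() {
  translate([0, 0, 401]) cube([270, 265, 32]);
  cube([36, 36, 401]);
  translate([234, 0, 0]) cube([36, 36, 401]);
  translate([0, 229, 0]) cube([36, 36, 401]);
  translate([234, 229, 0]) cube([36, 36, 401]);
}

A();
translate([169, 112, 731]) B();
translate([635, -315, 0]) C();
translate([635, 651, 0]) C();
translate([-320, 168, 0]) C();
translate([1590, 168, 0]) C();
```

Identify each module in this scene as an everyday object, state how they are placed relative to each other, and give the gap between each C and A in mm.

Each stool's nearest face is 50 mm from the table's bounding box.

A is a table. B is a door frame. C is a stool. The door frame is on top of the table. Four stools sit around the table at the −y, +y, −x, +x sides. The gap between each stool and the table is 50 mm.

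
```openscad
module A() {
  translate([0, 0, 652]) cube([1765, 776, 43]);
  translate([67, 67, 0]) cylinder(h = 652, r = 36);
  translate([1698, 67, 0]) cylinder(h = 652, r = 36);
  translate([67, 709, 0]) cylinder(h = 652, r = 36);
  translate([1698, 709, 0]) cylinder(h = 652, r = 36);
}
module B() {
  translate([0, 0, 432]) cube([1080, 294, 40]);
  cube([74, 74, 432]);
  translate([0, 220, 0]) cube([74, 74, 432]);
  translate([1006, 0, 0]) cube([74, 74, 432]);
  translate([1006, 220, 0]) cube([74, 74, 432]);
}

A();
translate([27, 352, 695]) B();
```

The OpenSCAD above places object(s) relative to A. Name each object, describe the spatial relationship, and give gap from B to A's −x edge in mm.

The bench's min-x is at 27; the table's min-x is 0; gap = 27 mm.

A is a table. B is a bench. The bench is on top of the table. The gap from the bench to the table's −x edge is 27 mm.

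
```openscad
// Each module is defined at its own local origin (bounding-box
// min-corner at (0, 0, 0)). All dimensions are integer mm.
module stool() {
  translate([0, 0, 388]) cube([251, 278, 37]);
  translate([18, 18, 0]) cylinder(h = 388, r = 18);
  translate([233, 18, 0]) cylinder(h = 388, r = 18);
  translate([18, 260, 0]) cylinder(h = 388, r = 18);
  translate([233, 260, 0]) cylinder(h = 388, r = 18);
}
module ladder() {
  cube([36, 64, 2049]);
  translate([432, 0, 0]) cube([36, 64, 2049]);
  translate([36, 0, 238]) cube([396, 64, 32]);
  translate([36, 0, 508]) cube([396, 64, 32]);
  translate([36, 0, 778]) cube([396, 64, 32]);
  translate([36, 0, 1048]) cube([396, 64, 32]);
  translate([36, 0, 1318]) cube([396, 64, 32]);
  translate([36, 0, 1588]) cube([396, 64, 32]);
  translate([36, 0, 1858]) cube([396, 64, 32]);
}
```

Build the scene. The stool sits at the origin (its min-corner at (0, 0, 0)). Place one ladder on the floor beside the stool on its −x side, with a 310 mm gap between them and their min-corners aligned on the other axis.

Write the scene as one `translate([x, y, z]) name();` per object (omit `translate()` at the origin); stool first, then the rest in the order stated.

stool();
translate([-778, 0, 0]) ladder();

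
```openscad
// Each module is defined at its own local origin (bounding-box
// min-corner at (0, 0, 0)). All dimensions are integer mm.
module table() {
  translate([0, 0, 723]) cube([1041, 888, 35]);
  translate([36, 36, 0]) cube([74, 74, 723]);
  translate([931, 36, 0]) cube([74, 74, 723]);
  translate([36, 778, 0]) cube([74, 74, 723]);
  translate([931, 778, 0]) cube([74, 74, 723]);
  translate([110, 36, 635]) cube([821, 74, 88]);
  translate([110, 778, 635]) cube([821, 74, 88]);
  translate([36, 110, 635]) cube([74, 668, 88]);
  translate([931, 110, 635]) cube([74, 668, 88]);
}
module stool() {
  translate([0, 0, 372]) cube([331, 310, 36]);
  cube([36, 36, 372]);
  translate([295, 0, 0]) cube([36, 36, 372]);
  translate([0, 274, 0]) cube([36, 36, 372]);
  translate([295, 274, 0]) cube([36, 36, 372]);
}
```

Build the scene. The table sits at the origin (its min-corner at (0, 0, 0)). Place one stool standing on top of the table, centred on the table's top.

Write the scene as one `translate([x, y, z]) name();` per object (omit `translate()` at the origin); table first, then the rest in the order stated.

table();
translate([355, 289, 758]) stool();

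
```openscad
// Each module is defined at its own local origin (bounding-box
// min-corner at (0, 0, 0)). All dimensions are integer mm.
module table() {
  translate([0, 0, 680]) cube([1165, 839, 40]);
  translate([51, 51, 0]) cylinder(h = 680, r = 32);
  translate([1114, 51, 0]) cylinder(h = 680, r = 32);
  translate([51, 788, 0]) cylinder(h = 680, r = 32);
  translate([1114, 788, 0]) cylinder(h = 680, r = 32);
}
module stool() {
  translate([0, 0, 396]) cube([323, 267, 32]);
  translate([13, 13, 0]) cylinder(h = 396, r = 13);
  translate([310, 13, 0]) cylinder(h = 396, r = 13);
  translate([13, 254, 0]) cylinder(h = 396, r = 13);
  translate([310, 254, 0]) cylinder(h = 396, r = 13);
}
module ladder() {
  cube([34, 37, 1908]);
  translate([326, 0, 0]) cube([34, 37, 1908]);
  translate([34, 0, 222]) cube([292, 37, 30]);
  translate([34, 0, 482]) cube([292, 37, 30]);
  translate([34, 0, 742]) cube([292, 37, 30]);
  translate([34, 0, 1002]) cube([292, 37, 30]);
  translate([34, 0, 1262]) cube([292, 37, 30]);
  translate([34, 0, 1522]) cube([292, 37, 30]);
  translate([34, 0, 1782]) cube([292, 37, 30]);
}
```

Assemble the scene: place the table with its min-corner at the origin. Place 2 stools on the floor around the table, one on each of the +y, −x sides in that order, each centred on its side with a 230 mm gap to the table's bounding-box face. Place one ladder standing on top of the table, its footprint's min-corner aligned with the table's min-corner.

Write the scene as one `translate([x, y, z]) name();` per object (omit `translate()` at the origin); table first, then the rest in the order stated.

table();
translate([421, 1069, 0]) stool();
translate([-553, 286, 0]) stool();
translate([0, 0, 720]) ladder();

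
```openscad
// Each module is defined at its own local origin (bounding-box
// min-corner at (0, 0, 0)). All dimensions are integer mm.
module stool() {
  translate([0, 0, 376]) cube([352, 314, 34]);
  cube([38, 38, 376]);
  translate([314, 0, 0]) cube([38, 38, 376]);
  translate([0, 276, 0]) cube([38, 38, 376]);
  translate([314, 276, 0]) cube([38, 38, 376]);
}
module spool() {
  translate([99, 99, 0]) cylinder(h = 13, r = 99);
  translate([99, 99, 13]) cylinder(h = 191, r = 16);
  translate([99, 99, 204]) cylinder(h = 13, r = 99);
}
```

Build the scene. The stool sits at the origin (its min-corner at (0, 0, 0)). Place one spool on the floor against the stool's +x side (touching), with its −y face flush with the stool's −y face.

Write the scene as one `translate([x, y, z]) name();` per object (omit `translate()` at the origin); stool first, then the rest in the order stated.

stool();
translate([352, 0, 0]) spool();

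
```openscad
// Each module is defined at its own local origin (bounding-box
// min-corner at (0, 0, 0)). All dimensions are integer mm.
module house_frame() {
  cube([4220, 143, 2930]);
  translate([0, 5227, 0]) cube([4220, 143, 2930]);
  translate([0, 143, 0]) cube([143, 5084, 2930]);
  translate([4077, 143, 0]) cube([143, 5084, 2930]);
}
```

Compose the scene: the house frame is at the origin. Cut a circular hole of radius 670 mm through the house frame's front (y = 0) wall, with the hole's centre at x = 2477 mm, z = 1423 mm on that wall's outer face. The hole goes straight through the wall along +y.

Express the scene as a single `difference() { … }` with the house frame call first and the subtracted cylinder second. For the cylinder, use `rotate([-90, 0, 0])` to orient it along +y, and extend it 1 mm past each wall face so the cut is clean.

difference() {
  house_frame();
  translate([2477, -1, 1423]) rotate([-90, 0, 0]) cylinder(h = 145, r = 670);
}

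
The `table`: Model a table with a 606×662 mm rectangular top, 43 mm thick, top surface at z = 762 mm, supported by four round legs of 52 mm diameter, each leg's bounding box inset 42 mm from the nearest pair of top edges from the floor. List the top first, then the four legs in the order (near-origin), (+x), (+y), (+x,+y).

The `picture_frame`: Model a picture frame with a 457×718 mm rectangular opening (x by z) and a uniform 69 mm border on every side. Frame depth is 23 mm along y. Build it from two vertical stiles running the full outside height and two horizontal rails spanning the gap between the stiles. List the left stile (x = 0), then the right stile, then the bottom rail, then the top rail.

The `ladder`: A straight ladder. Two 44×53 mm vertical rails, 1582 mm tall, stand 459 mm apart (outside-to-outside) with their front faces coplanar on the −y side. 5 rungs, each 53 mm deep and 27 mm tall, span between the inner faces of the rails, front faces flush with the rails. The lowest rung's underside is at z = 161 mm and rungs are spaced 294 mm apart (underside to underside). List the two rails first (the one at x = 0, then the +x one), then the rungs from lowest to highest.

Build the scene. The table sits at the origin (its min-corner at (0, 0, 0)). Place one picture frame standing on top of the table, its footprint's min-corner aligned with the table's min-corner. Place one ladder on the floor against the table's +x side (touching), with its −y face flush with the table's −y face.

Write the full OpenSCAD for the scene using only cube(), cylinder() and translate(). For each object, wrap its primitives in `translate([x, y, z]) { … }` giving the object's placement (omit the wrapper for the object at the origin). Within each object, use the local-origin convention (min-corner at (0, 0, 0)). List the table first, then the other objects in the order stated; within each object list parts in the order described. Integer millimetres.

translate([0, 0, 719]) cube([606, 662, 43]);
translate([68, 68, 0]) cylinder(h = 719, r = 26);
translate([538, 68, 0]) cylinder(h = 719, r = 26);
translate([68, 594, 0]) cylinder(h = 719, r = 26);
translate([538, 594, 0]) cylinder(h = 719, r = 26);
translate([0, 0, 762]) {
  cube([69, 23, 856]);
  translate([526, 0, 0]) cube([69, 23, 856]);
  translate([69, 0, 0]) cube([457, 23, 69]);
  translate([69, 0, 787]) cube([457, 23, 69]);
}
translate([606, 0, 0]) {
  cube([44, 53, 1582]);
  translate([415, 0, 0]) cube([44, 53, 1582]);
  translate([44, 0, 161]) cube([371, 53, 27]);
  translate([44, 0, 455]) cube([371, 53, 27]);
  translate([44, 0, 749]) cube([371, 53, 27]);
  translate([44, 0, 1043]) cube([371, 53, 27]);
  translate([44, 0, 1337]) cube([371, 53, 27]);
}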